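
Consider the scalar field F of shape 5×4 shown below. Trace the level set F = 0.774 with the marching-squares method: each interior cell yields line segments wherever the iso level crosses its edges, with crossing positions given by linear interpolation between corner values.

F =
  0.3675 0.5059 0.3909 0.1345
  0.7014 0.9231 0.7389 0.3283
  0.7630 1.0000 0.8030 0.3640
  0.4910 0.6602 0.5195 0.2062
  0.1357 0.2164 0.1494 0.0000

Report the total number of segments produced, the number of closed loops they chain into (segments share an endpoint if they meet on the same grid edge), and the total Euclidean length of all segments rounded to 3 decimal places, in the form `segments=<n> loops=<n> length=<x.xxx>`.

cell (0,0): code 0100 → (0.643,1.000)–(1.000,0.327)
cell (0,1): code 1000 → (1.000,1.809)–(0.643,1.000)
cell (1,0): code 0110 → (1.000,0.327)–(2.000,0.046)
cell (1,1): code 1101 → (1.548,2.000)–(1.000,1.809)
cell (1,2): code 1000 → (2.000,2.066)–(1.548,2.000)
cell (2,0): code 0010 → (2.000,0.046)–(2.665,1.000)
cell (2,1): code 0011 → (2.665,1.000)–(2.102,2.000)
cell (2,2): code 0001 → (2.102,2.000)–(2.000,2.066)
total: 8 segments, chained into 1 closed loop(s), length Σ = 6.154056

segments=8 loops=1 length=6.154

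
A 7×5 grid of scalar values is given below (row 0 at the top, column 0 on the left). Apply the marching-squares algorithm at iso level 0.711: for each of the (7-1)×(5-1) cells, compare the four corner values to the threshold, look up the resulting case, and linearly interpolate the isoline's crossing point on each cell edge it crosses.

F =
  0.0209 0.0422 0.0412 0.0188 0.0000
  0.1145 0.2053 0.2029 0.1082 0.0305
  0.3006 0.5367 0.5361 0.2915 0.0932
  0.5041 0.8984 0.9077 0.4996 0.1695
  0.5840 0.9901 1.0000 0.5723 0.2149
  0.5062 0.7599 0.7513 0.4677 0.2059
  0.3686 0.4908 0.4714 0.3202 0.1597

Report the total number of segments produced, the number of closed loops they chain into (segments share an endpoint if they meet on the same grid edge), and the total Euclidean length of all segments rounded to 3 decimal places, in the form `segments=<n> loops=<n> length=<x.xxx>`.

cell (2,0): code 0100 → (2.482,1.000)–(3.000,0.525)
cell (2,1): code 1100 → (2.471,2.000)–(2.482,1.000)
cell (2,2): code 1000 → (3.000,2.482)–(2.471,2.000)
cell (3,0): code 0110 → (3.000,0.525)–(4.000,0.313)
cell (3,2): code 1001 → (4.000,2.676)–(3.000,2.482)
cell (4,0): code 0110 → (4.000,0.313)–(5.000,0.807)
cell (4,2): code 1001 → (5.000,2.142)–(4.000,2.676)
cell (5,0): code 0010 → (5.000,0.807)–(5.182,1.000)
cell (5,1): code 0011 → (5.182,1.000)–(5.144,2.000)
cell (5,2): code 0001 → (5.144,2.000)–(5.000,2.142)
total: 10 segments, chained into 1 closed loop(s), length Σ = 8.176817

segments=10 loops=1 length=8.177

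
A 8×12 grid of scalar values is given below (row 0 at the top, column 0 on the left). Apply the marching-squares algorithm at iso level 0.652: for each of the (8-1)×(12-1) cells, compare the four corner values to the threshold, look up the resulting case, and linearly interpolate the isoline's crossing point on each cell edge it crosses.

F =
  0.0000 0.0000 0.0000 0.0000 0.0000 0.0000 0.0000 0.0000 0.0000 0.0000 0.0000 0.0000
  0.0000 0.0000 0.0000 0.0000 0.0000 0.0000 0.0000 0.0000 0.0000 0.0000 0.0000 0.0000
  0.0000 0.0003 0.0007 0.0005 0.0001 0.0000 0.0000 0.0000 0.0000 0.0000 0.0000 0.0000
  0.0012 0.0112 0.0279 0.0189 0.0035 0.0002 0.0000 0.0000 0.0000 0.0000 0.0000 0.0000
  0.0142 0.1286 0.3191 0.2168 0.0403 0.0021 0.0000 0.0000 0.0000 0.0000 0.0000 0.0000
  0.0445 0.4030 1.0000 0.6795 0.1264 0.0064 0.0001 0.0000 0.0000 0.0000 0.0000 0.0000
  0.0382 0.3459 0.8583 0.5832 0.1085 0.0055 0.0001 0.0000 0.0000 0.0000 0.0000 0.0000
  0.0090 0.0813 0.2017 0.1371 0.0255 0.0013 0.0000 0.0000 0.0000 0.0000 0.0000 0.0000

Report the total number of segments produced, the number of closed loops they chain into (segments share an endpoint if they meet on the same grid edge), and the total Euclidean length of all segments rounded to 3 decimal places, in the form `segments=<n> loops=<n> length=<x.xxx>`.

cell (4,1): code 0100 → (4.489,2.000)–(5.000,1.417)
cell (4,2): code 1100 → (4.941,3.000)–(4.489,2.000)
cell (4,3): code 1000 → (5.000,3.050)–(4.941,3.000)
cell (5,1): code 0110 → (5.000,1.417)–(6.000,1.597)
cell (5,2): code 1011 → (6.000,2.750)–(5.286,3.000)
cell (5,3): code 0001 → (5.286,3.000)–(5.000,3.050)
cell (6,1): code 0010 → (6.000,1.597)–(6.314,2.000)
cell (6,2): code 0001 → (6.314,2.000)–(6.000,2.750)
total: 8 segments, chained into 1 closed loop(s), length Σ = 5.336696

segments=8 loops=1 length=5.337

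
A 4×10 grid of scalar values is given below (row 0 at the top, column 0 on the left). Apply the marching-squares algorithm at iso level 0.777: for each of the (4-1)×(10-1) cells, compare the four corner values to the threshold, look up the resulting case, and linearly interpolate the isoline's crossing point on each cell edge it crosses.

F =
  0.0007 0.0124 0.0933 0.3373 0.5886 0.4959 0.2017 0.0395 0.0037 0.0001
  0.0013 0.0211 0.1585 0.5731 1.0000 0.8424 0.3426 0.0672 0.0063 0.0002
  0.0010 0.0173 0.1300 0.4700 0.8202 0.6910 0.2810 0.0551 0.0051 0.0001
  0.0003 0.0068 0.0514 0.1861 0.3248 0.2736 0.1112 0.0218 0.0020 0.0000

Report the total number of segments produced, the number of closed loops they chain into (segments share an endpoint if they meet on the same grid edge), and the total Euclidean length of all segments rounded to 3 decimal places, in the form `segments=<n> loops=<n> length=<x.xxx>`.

cell (0,3): code 0100 → (0.458,4.000)–(1.000,3.478)
cell (0,4): code 1100 → (0.811,5.000)–(0.458,4.000)
cell (0,5): code 1000 → (1.000,5.131)–(0.811,5.000)
cell (1,3): code 0110 → (1.000,3.478)–(2.000,3.877)
cell (1,4): code 1011 → (2.000,4.334)–(1.432,5.000)
cell (1,5): code 0001 → (1.432,5.000)–(1.000,5.131)
cell (2,3): code 0010 → (2.000,3.877)–(2.087,4.000)
cell (2,4): code 0001 → (2.087,4.000)–(2.000,4.334)
total: 8 segments, chained into 1 closed loop(s), length Σ = 4.942729

segments=8 loops=1 length=4.943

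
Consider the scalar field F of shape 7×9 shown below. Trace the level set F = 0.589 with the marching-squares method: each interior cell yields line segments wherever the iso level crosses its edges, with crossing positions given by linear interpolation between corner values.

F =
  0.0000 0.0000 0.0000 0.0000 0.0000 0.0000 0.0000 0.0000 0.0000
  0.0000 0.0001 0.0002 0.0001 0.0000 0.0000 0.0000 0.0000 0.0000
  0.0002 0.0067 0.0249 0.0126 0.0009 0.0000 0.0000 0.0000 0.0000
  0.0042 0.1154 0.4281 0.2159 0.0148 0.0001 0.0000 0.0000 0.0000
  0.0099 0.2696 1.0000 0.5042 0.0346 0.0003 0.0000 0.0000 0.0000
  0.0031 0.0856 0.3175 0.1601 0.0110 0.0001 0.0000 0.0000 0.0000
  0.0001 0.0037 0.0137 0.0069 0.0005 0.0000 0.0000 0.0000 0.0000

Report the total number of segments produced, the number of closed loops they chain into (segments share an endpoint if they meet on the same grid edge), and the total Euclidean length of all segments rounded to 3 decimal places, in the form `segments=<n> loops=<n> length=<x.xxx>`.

cell (3,1): code 0100 → (3.281,2.000)–(4.000,1.437)
cell (3,2): code 1000 → (4.000,2.829)–(3.281,2.000)
cell (4,1): code 0010 → (4.000,1.437)–(4.602,2.000)
cell (4,2): code 0001 → (4.602,2.000)–(4.000,2.829)
total: 4 segments, chained into 1 closed loop(s), length Σ = 3.858648

segments=4 loops=1 length=3.859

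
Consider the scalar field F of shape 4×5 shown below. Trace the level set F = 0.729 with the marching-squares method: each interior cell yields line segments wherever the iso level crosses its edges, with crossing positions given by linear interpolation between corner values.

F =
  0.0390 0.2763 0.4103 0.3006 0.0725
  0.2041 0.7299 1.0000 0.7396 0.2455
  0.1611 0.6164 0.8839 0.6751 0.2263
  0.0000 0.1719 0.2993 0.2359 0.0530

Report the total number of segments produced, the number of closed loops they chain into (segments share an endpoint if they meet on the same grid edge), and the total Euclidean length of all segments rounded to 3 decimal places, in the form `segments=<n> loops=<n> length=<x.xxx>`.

cell (0,0): code 0100 → (0.998,1.000)–(1.000,0.998)
cell (0,1): code 1100 → (0.540,2.000)–(0.998,1.000)
cell (0,2): code 1100 → (0.976,3.000)–(0.540,2.000)
cell (0,3): code 1000 → (1.000,3.021)–(0.976,3.000)
cell (1,0): code 0010 → (1.000,0.998)–(1.008,1.000)
cell (1,1): code 0111 → (1.008,1.000)–(2.000,1.421)
cell (1,2): code 1011 → (2.000,2.742)–(1.164,3.000)
cell (1,3): code 0001 → (1.164,3.000)–(1.000,3.021)
cell (2,1): code 0010 → (2.000,1.421)–(2.265,2.000)
cell (2,2): code 0001 → (2.265,2.000)–(2.000,2.742)
total: 10 segments, chained into 1 closed loop(s), length Σ = 5.776026

segments=10 loops=1 length=5.776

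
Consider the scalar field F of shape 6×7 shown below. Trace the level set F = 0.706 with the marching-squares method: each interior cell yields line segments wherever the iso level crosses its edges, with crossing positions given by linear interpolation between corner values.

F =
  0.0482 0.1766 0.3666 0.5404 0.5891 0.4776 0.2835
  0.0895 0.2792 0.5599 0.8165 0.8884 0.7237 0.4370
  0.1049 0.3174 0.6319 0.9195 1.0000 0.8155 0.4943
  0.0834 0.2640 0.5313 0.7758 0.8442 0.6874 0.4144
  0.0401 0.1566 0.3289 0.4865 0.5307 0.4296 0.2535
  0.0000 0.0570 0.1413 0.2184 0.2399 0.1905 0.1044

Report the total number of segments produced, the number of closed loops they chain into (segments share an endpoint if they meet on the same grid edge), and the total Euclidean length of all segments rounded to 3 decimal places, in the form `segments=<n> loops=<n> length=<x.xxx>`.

segments=12 loops=1 length=9.511

cell (0,2): code 0100 → (0.600,3.000)–(1.000,2.569)
cell (0,3): code 1100 → (0.391,4.000)–(0.600,3.000)
cell (0,4): code 1100 → (0.928,5.000)–(0.391,4.000)
cell (0,5): code 1000 → (1.000,5.062)–(0.928,5.000)
cell (1,2): code 0110 → (1.000,2.569)–(2.000,2.258)
cell (1,5): code 1001 → (2.000,5.341)–(1.000,5.062)
cell (2,2): code 0110 → (2.000,2.258)–(3.000,2.715)
cell (2,4): code 1011 → (3.000,4.881)–(2.855,5.000)
cell (2,5): code 0001 → (2.855,5.000)–(2.000,5.341)
cell (3,2): code 0010 → (3.000,2.715)–(3.241,3.000)
cell (3,3): code 0011 → (3.241,3.000)–(3.441,4.000)
cell (3,4): code 0001 → (3.441,4.000)–(3.000,4.881)
total: 12 segments, chained into 1 closed loop(s), length Σ = 9.511483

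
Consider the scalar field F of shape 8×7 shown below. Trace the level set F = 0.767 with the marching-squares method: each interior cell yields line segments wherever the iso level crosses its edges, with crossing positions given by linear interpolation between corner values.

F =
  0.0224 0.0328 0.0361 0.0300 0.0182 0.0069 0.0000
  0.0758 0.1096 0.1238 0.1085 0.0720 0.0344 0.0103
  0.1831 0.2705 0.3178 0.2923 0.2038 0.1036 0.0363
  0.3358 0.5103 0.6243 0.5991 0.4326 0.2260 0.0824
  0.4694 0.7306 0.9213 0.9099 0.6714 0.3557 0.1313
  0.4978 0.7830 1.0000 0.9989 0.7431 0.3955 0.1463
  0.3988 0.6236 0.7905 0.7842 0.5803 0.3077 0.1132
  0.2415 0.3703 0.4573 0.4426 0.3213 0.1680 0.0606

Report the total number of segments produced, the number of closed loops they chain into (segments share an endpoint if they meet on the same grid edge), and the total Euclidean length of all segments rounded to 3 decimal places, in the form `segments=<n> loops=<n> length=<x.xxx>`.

segments=12 loops=1 length=8.705

cell (3,1): code 0100 → (3.480,2.000)–(4.000,1.191)
cell (3,2): code 1100 → (3.540,3.000)–(3.480,2.000)
cell (3,3): code 1000 → (4.000,3.599)–(3.540,3.000)
cell (4,0): code 0100 → (4.695,1.000)–(5.000,0.944)
cell (4,1): code 1110 → (4.000,1.191)–(4.695,1.000)
cell (4,3): code 1001 → (5.000,3.907)–(4.000,3.599)
cell (5,0): code 0010 → (5.000,0.944)–(5.100,1.000)
cell (5,1): code 0111 → (5.100,1.000)–(6.000,1.859)
cell (5,3): code 1001 → (6.000,3.084)–(5.000,3.907)
cell (6,1): code 0010 → (6.000,1.859)–(6.071,2.000)
cell (6,2): code 0011 → (6.071,2.000)–(6.050,3.000)
cell (6,3): code 0001 → (6.050,3.000)–(6.000,3.084)
total: 12 segments, chained into 1 closed loop(s), length Σ = 8.705157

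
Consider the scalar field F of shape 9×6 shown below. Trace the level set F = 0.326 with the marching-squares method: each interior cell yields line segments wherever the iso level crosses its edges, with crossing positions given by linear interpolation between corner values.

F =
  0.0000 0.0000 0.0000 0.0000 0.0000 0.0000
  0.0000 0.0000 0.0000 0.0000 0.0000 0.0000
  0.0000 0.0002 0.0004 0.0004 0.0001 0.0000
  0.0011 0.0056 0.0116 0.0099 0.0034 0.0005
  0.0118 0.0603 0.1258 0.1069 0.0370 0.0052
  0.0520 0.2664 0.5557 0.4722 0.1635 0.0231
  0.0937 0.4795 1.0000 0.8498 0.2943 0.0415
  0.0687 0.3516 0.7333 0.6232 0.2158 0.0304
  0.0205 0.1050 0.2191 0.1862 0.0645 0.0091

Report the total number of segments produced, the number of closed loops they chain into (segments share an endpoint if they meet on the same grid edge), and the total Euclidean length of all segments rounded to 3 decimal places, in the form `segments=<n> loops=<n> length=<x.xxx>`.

cell (4,1): code 0100 → (4.466,2.000)–(5.000,1.206)
cell (4,2): code 1100 → (4.600,3.000)–(4.466,2.000)
cell (4,3): code 1000 → (5.000,3.474)–(4.600,3.000)
cell (5,0): code 0100 → (5.280,1.000)–(6.000,0.602)
cell (5,1): code 1110 → (5.000,1.206)–(5.280,1.000)
cell (5,3): code 1001 → (6.000,3.943)–(5.000,3.474)
cell (6,0): code 0110 → (6.000,0.602)–(7.000,0.910)
cell (6,3): code 1001 → (7.000,3.730)–(6.000,3.943)
cell (7,0): code 0010 → (7.000,0.910)–(7.104,1.000)
cell (7,1): code 0011 → (7.104,1.000)–(7.792,2.000)
cell (7,2): code 0011 → (7.792,2.000)–(7.680,3.000)
cell (7,3): code 0001 → (7.680,3.000)–(7.000,3.730)
total: 12 segments, chained into 1 closed loop(s), length Σ = 10.284956

segments=12 loops=1 length=10.285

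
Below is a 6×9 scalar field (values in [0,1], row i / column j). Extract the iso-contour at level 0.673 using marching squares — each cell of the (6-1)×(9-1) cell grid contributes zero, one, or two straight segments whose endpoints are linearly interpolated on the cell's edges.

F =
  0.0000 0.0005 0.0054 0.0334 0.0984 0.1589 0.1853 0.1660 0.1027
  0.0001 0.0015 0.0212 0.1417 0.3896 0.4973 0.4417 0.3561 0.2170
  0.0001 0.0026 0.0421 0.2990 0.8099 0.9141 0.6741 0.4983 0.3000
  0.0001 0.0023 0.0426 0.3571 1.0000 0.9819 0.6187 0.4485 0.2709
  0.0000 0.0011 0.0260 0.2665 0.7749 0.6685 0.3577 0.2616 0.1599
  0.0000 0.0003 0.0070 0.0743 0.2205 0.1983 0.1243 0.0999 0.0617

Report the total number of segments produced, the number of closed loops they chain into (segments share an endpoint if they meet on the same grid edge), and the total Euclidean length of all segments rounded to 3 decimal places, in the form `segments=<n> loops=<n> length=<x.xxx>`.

cell (1,3): code 0100 → (1.674,4.000)–(2.000,3.732)
cell (1,4): code 1100 → (1.422,5.000)–(1.674,4.000)
cell (1,5): code 1100 → (1.995,6.000)–(1.422,5.000)
cell (1,6): code 1000 → (2.000,6.006)–(1.995,6.000)
cell (2,3): code 0110 → (2.000,3.732)–(3.000,3.491)
cell (2,5): code 1011 → (3.000,5.850)–(2.020,6.000)
cell (2,6): code 0001 → (2.020,6.000)–(2.000,6.006)
cell (3,3): code 0110 → (3.000,3.491)–(4.000,3.800)
cell (3,4): code 1011 → (4.000,4.958)–(3.986,5.000)
cell (3,5): code 0001 → (3.986,5.000)–(3.000,5.850)
cell (4,3): code 0010 → (4.000,3.800)–(4.184,4.000)
cell (4,4): code 0001 → (4.184,4.000)–(4.000,4.958)
total: 12 segments, chained into 1 closed loop(s), length Σ = 8.294881

segments=12 loops=1 length=8.295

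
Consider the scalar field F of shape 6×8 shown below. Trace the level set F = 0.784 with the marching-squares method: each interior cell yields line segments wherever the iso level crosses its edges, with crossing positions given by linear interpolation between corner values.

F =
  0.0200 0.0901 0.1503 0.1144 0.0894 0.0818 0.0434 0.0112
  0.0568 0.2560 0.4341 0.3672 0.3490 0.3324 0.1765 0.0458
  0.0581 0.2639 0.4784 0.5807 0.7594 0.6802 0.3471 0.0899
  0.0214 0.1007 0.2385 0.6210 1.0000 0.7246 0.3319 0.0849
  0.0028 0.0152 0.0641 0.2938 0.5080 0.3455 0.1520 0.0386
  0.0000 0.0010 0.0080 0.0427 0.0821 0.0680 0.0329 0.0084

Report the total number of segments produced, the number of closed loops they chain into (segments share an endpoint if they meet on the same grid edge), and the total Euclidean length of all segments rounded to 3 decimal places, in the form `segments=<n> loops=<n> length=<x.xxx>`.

cell (2,3): code 0100 → (2.102,4.000)–(3.000,3.430)
cell (2,4): code 1000 → (3.000,4.784)–(2.102,4.000)
cell (3,3): code 0010 → (3.000,3.430)–(3.439,4.000)
cell (3,4): code 0001 → (3.439,4.000)–(3.000,4.784)
total: 4 segments, chained into 1 closed loop(s), length Σ = 3.873722

segments=4 loops=1 length=3.874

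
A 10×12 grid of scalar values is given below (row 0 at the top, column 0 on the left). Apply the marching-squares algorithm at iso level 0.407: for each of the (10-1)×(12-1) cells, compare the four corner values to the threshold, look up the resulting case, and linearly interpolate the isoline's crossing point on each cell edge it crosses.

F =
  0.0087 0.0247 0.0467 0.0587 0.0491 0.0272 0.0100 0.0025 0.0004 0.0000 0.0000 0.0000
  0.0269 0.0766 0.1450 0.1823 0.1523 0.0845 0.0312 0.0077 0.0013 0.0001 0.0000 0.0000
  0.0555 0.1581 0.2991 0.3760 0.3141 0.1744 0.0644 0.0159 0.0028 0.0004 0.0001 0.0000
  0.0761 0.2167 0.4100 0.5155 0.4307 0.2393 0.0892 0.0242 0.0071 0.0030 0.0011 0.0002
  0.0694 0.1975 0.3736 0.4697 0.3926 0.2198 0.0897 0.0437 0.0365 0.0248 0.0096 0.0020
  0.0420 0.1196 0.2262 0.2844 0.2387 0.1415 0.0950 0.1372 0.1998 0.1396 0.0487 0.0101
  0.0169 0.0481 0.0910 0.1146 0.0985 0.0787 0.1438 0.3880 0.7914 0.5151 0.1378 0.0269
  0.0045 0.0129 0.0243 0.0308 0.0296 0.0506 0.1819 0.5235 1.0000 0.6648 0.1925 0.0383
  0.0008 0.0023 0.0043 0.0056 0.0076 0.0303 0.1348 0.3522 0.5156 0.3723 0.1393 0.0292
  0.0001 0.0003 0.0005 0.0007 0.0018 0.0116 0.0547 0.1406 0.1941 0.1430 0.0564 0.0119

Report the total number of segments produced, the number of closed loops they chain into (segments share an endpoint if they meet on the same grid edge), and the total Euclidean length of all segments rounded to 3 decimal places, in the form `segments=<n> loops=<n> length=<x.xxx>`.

segments=22 loops=2 length=15.244

cell (2,1): code 0100 → (2.973,2.000)–(3.000,1.984)
cell (2,2): code 1100 → (2.222,3.000)–(2.973,2.000)
cell (2,3): code 1100 → (2.797,4.000)–(2.222,3.000)
cell (2,4): code 1000 → (3.000,4.124)–(2.797,4.000)
cell (3,1): code 0010 → (3.000,1.984)–(3.082,2.000)
cell (3,2): code 0111 → (3.082,2.000)–(4.000,2.348)
cell (3,3): code 1011 → (4.000,3.813)–(3.622,4.000)
cell (3,4): code 0001 → (3.622,4.000)–(3.000,4.124)
cell (4,2): code 0010 → (4.000,2.348)–(4.338,3.000)
cell (4,3): code 0001 → (4.338,3.000)–(4.000,3.813)
cell (5,7): code 0100 → (5.350,8.000)–(6.000,7.047)
cell (5,8): code 1100 → (5.712,9.000)–(5.350,8.000)
cell (5,9): code 1000 → (6.000,9.287)–(5.712,9.000)
cell (6,6): code 0100 → (6.140,7.000)–(7.000,6.659)
cell (6,7): code 1110 → (6.000,7.047)–(6.140,7.000)
cell (6,9): code 1001 → (7.000,9.546)–(6.000,9.287)
cell (7,6): code 0010 → (7.000,6.659)–(7.680,7.000)
cell (7,7): code 0111 → (7.680,7.000)–(8.000,7.335)
cell (7,8): code 1011 → (8.000,8.758)–(7.881,9.000)
cell (7,9): code 0001 → (7.881,9.000)–(7.000,9.546)
cell (8,7): code 0010 → (8.000,7.335)–(8.338,8.000)
cell (8,8): code 0001 → (8.338,8.000)–(8.000,8.758)
total: 22 segments, chained into 2 closed loop(s), length Σ = 15.244427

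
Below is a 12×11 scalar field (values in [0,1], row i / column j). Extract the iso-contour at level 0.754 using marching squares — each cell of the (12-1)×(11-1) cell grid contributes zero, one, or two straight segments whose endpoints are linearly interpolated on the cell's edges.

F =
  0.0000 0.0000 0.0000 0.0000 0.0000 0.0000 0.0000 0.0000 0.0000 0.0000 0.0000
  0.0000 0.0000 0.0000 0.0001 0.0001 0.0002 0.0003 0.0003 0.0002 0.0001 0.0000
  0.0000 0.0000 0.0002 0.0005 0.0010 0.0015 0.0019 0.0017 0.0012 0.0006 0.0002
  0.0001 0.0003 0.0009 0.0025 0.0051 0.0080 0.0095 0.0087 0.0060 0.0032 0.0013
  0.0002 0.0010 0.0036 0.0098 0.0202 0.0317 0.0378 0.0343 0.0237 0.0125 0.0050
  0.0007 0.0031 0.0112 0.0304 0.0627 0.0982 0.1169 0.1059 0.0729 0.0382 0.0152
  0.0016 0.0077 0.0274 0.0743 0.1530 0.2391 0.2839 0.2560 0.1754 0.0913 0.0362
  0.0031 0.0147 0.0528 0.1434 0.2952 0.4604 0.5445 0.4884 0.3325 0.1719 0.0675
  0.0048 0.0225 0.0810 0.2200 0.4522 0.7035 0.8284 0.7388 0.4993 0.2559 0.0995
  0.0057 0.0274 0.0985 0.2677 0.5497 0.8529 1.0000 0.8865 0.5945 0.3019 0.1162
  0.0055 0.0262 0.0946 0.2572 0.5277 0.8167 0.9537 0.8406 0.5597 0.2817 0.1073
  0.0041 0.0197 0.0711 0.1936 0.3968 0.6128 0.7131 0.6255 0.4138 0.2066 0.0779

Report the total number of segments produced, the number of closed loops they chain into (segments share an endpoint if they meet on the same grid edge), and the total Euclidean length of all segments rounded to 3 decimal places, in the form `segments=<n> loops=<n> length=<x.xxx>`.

cell (7,5): code 0100 → (7.738,6.000)–(8.000,5.404)
cell (7,6): code 1000 → (8.000,6.830)–(7.738,6.000)
cell (8,4): code 0100 → (8.338,5.000)–(9.000,4.674)
cell (8,5): code 1110 → (8.000,5.404)–(8.338,5.000)
cell (8,6): code 1101 → (8.103,7.000)–(8.000,6.830)
cell (8,7): code 1000 → (9.000,7.454)–(8.103,7.000)
cell (9,4): code 0110 → (9.000,4.674)–(10.000,4.783)
cell (9,7): code 1001 → (10.000,7.308)–(9.000,7.454)
cell (10,4): code 0010 → (10.000,4.783)–(10.308,5.000)
cell (10,5): code 0011 → (10.308,5.000)–(10.830,6.000)
cell (10,6): code 0011 → (10.830,6.000)–(10.403,7.000)
cell (10,7): code 0001 → (10.403,7.000)–(10.000,7.308)
total: 12 segments, chained into 1 closed loop(s), length Σ = 9.105912

segments=12 loops=1 length=9.106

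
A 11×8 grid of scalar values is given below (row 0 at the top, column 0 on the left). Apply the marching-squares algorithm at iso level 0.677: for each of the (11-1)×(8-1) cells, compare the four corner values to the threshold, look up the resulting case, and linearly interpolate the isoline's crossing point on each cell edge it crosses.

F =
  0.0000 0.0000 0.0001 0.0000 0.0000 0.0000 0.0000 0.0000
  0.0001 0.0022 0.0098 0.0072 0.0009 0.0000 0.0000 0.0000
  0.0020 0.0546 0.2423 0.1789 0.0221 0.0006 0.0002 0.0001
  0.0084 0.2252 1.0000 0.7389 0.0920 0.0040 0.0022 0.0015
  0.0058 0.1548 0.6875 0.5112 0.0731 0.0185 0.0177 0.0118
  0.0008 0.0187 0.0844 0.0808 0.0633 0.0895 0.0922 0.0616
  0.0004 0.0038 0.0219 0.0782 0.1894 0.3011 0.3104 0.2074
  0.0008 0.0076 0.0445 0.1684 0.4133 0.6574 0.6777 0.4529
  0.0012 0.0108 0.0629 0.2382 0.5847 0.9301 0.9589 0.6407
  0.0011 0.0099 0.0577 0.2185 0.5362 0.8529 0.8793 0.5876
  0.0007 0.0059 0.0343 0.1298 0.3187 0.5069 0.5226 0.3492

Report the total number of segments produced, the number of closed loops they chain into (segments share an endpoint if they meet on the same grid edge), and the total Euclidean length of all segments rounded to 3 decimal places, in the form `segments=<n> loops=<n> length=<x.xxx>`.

cell (2,1): code 0100 → (2.574,2.000)–(3.000,1.583)
cell (2,2): code 1100 → (2.889,3.000)–(2.574,2.000)
cell (2,3): code 1000 → (3.000,3.096)–(2.889,3.000)
cell (3,1): code 0110 → (3.000,1.583)–(4.000,1.980)
cell (3,2): code 1011 → (4.000,2.060)–(3.272,3.000)
cell (3,3): code 0001 → (3.272,3.000)–(3.000,3.096)
cell (4,1): code 0010 → (4.000,1.980)–(4.017,2.000)
cell (4,2): code 0001 → (4.017,2.000)–(4.000,2.060)
cell (6,5): code 0100 → (6.998,6.000)–(7.000,5.966)
cell (6,6): code 1000 → (7.000,6.003)–(6.998,6.000)
cell (7,4): code 0100 → (7.072,5.000)–(8.000,4.267)
cell (7,5): code 1110 → (7.000,5.966)–(7.072,5.000)
cell (7,6): code 1001 → (8.000,6.886)–(7.000,6.003)
cell (8,4): code 0110 → (8.000,4.267)–(9.000,4.445)
cell (8,6): code 1001 → (9.000,6.694)–(8.000,6.886)
cell (9,4): code 0010 → (9.000,4.445)–(9.508,5.000)
cell (9,5): code 0011 → (9.508,5.000)–(9.567,6.000)
cell (9,6): code 0001 → (9.567,6.000)–(9.000,6.694)
total: 18 segments, chained into 2 closed loop(s), length Σ = 12.640374

segments=18 loops=2 length=12.640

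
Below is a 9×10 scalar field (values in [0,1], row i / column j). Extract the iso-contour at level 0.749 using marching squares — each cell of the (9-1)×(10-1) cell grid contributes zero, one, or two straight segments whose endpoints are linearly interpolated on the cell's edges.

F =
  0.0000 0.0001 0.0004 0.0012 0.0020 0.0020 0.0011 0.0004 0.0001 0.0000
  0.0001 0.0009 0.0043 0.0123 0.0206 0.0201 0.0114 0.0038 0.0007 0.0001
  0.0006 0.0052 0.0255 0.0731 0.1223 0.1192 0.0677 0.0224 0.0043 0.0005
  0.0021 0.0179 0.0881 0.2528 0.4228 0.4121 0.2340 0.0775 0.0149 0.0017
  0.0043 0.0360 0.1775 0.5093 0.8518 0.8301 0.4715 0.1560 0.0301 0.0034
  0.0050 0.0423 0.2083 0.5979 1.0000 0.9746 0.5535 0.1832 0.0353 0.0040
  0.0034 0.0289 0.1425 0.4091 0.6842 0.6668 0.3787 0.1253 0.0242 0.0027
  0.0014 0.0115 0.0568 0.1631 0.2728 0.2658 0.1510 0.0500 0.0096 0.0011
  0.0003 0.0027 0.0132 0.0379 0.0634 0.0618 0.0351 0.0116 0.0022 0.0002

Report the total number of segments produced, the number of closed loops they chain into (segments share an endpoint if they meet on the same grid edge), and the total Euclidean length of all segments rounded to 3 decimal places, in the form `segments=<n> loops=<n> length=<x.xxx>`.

segments=8 loops=1 length=6.702

cell (3,3): code 0100 → (3.760,4.000)–(4.000,3.700)
cell (3,4): code 1100 → (3.806,5.000)–(3.760,4.000)
cell (3,5): code 1000 → (4.000,5.226)–(3.806,5.000)
cell (4,3): code 0110 → (4.000,3.700)–(5.000,3.376)
cell (4,5): code 1001 → (5.000,5.536)–(4.000,5.226)
cell (5,3): code 0010 → (5.000,3.376)–(5.795,4.000)
cell (5,4): code 0011 → (5.795,4.000)–(5.733,5.000)
cell (5,5): code 0001 → (5.733,5.000)–(5.000,5.536)
total: 8 segments, chained into 1 closed loop(s), length Σ = 6.701521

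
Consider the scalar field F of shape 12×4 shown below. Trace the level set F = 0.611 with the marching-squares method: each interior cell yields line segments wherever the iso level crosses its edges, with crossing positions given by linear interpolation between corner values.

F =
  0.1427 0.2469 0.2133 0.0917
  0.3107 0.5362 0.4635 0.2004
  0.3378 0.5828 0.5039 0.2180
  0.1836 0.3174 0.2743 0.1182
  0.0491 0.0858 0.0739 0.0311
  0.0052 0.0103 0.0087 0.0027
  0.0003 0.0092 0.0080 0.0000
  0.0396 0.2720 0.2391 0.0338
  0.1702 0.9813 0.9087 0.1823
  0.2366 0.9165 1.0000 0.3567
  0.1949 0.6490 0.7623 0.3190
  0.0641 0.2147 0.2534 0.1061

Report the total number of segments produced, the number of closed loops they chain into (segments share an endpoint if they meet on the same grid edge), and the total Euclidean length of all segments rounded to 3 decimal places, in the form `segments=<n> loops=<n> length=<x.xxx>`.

cell (7,0): code 0100 → (7.478,1.000)–(8.000,0.543)
cell (7,1): code 1100 → (7.555,2.000)–(7.478,1.000)
cell (7,2): code 1000 → (8.000,2.410)–(7.555,2.000)
cell (8,0): code 0110 → (8.000,0.543)–(9.000,0.551)
cell (8,2): code 1001 → (9.000,2.605)–(8.000,2.410)
cell (9,0): code 0110 → (9.000,0.551)–(10.000,0.916)
cell (9,2): code 1001 → (10.000,2.341)–(9.000,2.605)
cell (10,0): code 0010 → (10.000,0.916)–(10.087,1.000)
cell (10,1): code 0011 → (10.087,1.000)–(10.297,2.000)
cell (10,2): code 0001 → (10.297,2.000)–(10.000,2.341)
total: 10 segments, chained into 1 closed loop(s), length Σ = 8.014368

segments=10 loops=1 length=8.014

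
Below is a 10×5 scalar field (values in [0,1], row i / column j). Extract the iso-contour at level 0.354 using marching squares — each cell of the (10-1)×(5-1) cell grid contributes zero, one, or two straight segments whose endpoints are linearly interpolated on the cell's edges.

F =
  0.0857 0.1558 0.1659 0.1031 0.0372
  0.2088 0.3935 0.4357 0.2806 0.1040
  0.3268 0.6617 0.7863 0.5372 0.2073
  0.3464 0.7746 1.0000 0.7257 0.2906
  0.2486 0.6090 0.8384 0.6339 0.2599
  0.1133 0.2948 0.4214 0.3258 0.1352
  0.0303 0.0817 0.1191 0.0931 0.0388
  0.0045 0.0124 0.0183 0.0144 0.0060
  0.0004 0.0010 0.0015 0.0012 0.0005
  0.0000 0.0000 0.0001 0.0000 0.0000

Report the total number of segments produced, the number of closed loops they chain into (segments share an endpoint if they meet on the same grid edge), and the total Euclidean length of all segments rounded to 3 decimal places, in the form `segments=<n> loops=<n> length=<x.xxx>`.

cell (0,0): code 0100 → (0.834,1.000)–(1.000,0.786)
cell (0,1): code 1100 → (0.697,2.000)–(0.834,1.000)
cell (0,2): code 1000 → (1.000,2.527)–(0.697,2.000)
cell (1,0): code 0110 → (1.000,0.786)–(2.000,0.081)
cell (1,2): code 1101 → (1.286,3.000)–(1.000,2.527)
cell (1,3): code 1000 → (2.000,3.555)–(1.286,3.000)
cell (2,0): code 0110 → (2.000,0.081)–(3.000,0.018)
cell (2,3): code 1001 → (3.000,3.854)–(2.000,3.555)
cell (3,0): code 0110 → (3.000,0.018)–(4.000,0.292)
cell (3,3): code 1001 → (4.000,3.748)–(3.000,3.854)
cell (4,0): code 0010 → (4.000,0.292)–(4.812,1.000)
cell (4,1): code 0111 → (4.812,1.000)–(5.000,1.468)
cell (4,2): code 1011 → (5.000,2.705)–(4.908,3.000)
cell (4,3): code 0001 → (4.908,3.000)–(4.000,3.748)
cell (5,1): code 0010 → (5.000,1.468)–(5.223,2.000)
cell (5,2): code 0001 → (5.223,2.000)–(5.000,2.705)
total: 16 segments, chained into 1 closed loop(s), length Σ = 13.040418

segments=16 loops=1 length=13.040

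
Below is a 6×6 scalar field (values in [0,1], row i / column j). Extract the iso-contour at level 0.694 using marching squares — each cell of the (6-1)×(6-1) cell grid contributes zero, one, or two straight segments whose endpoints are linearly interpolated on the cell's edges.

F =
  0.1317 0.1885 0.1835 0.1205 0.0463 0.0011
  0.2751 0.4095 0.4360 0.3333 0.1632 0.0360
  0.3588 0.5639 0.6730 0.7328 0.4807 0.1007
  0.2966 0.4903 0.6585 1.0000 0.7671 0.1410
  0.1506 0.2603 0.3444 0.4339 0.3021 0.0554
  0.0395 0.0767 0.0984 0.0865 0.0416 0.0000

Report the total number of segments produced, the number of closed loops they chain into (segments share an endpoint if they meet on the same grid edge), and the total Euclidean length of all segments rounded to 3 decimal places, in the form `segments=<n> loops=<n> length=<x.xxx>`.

cell (1,2): code 0100 → (1.903,3.000)–(2.000,2.351)
cell (1,3): code 1000 → (2.000,3.154)–(1.903,3.000)
cell (2,2): code 0110 → (2.000,2.351)–(3.000,2.104)
cell (2,3): code 1101 → (2.745,4.000)–(2.000,3.154)
cell (2,4): code 1000 → (3.000,4.117)–(2.745,4.000)
cell (3,2): code 0010 → (3.000,2.104)–(3.541,3.000)
cell (3,3): code 0011 → (3.541,3.000)–(3.157,4.000)
cell (3,4): code 0001 → (3.157,4.000)–(3.000,4.117)
total: 8 segments, chained into 1 closed loop(s), length Σ = 5.589247

segments=8 loops=1 length=5.589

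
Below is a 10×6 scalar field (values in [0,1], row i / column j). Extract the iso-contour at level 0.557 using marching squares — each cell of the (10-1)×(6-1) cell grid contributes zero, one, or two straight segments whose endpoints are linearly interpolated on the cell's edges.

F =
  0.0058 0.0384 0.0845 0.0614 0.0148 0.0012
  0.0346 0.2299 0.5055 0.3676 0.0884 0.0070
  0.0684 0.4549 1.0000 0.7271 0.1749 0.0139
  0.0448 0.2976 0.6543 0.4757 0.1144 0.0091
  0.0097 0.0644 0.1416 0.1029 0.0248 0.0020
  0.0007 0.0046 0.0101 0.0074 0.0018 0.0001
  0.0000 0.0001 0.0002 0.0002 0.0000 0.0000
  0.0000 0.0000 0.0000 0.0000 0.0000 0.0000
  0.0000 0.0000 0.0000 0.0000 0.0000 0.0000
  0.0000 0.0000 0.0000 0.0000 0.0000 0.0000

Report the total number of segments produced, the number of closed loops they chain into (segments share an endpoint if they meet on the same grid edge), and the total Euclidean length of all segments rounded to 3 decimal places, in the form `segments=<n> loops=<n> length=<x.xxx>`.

cell (1,1): code 0100 → (1.104,2.000)–(2.000,1.187)
cell (1,2): code 1100 → (1.527,3.000)–(1.104,2.000)
cell (1,3): code 1000 → (2.000,3.308)–(1.527,3.000)
cell (2,1): code 0110 → (2.000,1.187)–(3.000,1.727)
cell (2,2): code 1011 → (3.000,2.545)–(2.677,3.000)
cell (2,3): code 0001 → (2.677,3.000)–(2.000,3.308)
cell (3,1): code 0010 → (3.000,1.727)–(3.190,2.000)
cell (3,2): code 0001 → (3.190,2.000)–(3.000,2.545)
total: 8 segments, chained into 1 closed loop(s), length Σ = 6.207285

segments=8 loops=1 length=6.207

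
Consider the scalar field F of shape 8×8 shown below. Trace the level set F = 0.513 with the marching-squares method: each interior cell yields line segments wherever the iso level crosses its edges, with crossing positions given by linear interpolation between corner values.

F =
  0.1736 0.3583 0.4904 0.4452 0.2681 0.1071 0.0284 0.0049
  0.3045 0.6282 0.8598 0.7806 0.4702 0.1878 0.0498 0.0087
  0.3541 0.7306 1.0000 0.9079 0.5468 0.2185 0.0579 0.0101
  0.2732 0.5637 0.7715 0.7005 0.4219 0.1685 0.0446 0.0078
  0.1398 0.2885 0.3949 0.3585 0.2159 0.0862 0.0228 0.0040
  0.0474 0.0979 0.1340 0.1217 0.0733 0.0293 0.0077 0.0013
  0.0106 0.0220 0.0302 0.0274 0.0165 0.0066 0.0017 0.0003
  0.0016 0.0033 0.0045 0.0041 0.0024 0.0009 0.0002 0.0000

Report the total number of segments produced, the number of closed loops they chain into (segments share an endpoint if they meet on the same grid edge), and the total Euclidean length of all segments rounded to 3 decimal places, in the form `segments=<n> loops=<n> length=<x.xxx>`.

cell (0,0): code 0100 → (0.573,1.000)–(1.000,0.644)
cell (0,1): code 1100 → (0.061,2.000)–(0.573,1.000)
cell (0,2): code 1100 → (0.202,3.000)–(0.061,2.000)
cell (0,3): code 1000 → (1.000,3.862)–(0.202,3.000)
cell (1,0): code 0110 → (1.000,0.644)–(2.000,0.422)
cell (1,3): code 1101 → (1.559,4.000)–(1.000,3.862)
cell (1,4): code 1000 → (2.000,4.103)–(1.559,4.000)
cell (2,0): code 0110 → (2.000,0.422)–(3.000,0.825)
cell (2,3): code 1011 → (3.000,3.673)–(2.271,4.000)
cell (2,4): code 0001 → (2.271,4.000)–(2.000,4.103)
cell (3,0): code 0010 → (3.000,0.825)–(3.184,1.000)
cell (3,1): code 0011 → (3.184,1.000)–(3.686,2.000)
cell (3,2): code 0011 → (3.686,2.000)–(3.548,3.000)
cell (3,3): code 0001 → (3.548,3.000)–(3.000,3.673)
total: 14 segments, chained into 1 closed loop(s), length Σ = 11.334200

segments=14 loops=1 length=11.334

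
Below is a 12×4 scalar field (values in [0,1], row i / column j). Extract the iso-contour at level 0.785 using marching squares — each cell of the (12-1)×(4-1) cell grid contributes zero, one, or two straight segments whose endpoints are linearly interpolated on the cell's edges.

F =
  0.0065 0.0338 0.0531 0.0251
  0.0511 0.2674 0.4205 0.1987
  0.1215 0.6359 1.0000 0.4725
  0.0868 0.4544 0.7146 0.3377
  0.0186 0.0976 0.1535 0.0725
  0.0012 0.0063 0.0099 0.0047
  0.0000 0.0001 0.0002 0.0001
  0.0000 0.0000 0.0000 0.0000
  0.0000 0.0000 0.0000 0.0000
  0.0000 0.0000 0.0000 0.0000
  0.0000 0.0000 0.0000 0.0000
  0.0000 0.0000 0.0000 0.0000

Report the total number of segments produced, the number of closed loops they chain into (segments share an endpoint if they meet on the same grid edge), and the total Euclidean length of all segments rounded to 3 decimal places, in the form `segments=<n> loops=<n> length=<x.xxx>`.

segments=4 loops=1 length=3.062

cell (1,1): code 0100 → (1.629,2.000)–(2.000,1.410)
cell (1,2): code 1000 → (2.000,2.408)–(1.629,2.000)
cell (2,1): code 0010 → (2.000,1.410)–(2.753,2.000)
cell (2,2): code 0001 → (2.753,2.000)–(2.000,2.408)
total: 4 segments, chained into 1 closed loop(s), length Σ = 3.062232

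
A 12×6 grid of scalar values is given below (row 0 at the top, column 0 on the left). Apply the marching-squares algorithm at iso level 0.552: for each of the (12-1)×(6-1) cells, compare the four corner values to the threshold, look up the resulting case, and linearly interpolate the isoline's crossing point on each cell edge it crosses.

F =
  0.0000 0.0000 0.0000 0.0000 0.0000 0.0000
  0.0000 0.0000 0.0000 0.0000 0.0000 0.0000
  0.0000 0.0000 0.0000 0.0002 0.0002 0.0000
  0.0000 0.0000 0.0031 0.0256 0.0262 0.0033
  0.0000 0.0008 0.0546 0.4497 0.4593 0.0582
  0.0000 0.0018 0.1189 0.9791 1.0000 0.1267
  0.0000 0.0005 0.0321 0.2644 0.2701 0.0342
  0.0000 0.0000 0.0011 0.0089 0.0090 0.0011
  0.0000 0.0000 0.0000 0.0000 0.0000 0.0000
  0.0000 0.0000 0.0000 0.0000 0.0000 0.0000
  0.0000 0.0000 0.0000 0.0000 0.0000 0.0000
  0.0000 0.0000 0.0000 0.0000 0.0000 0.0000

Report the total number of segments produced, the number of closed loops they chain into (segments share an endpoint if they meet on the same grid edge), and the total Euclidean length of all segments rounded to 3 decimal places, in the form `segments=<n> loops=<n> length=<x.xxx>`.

cell (4,2): code 0100 → (4.193,3.000)–(5.000,2.503)
cell (4,3): code 1100 → (4.171,4.000)–(4.193,3.000)
cell (4,4): code 1000 → (5.000,4.513)–(4.171,4.000)
cell (5,2): code 0010 → (5.000,2.503)–(5.598,3.000)
cell (5,3): code 0011 → (5.598,3.000)–(5.614,4.000)
cell (5,4): code 0001 → (5.614,4.000)–(5.000,4.513)
total: 6 segments, chained into 1 closed loop(s), length Σ = 5.499064

segments=6 loops=1 length=5.499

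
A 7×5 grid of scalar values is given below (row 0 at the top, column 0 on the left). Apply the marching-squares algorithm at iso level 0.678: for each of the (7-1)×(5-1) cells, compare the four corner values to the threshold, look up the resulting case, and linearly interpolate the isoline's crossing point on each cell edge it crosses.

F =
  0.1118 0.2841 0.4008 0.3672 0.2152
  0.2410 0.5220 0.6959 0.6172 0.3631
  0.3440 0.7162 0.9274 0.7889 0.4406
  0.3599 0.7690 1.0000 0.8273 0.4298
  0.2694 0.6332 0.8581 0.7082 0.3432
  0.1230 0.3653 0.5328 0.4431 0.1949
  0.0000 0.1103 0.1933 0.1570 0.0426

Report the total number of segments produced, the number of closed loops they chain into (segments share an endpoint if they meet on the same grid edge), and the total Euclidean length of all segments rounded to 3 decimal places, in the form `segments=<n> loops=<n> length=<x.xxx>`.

segments=14 loops=1 length=9.700

cell (0,1): code 0100 → (0.939,2.000)–(1.000,1.897)
cell (0,2): code 1000 → (1.000,2.227)–(0.939,2.000)
cell (1,0): code 0100 → (1.803,1.000)–(2.000,0.897)
cell (1,1): code 1110 → (1.000,1.897)–(1.803,1.000)
cell (1,2): code 1101 → (1.354,3.000)–(1.000,2.227)
cell (1,3): code 1000 → (2.000,3.318)–(1.354,3.000)
cell (2,0): code 0110 → (2.000,0.897)–(3.000,0.778)
cell (2,3): code 1001 → (3.000,3.376)–(2.000,3.318)
cell (3,0): code 0010 → (3.000,0.778)–(3.670,1.000)
cell (3,1): code 0111 → (3.670,1.000)–(4.000,1.199)
cell (3,3): code 1001 → (4.000,3.083)–(3.000,3.376)
cell (4,1): code 0010 → (4.000,1.199)–(4.554,2.000)
cell (4,2): code 0011 → (4.554,2.000)–(4.114,3.000)
cell (4,3): code 0001 → (4.114,3.000)–(4.000,3.083)
total: 14 segments, chained into 1 closed loop(s), length Σ = 9.699831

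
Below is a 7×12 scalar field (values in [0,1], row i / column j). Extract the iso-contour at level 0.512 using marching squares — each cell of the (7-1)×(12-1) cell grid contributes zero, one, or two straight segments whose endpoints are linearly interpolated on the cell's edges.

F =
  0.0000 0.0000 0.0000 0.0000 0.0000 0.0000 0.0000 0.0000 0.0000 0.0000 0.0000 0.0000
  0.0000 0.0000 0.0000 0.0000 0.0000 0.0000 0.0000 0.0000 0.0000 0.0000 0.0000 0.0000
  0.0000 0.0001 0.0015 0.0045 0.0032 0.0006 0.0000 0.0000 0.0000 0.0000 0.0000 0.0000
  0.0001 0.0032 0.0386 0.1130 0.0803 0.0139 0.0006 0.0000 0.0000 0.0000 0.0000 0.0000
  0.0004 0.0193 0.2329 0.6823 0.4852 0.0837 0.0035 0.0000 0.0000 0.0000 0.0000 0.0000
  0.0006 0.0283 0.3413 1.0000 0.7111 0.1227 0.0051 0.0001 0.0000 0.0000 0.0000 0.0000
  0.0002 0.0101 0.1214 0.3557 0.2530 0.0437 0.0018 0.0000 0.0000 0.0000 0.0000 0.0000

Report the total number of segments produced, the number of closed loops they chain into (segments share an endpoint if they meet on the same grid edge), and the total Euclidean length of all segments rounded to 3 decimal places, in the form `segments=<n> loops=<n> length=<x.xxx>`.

segments=8 loops=1 length=6.246

cell (3,2): code 0100 → (3.701,3.000)–(4.000,2.621)
cell (3,3): code 1000 → (4.000,3.864)–(3.701,3.000)
cell (4,2): code 0110 → (4.000,2.621)–(5.000,2.259)
cell (4,3): code 1101 → (4.119,4.000)–(4.000,3.864)
cell (4,4): code 1000 → (5.000,4.338)–(4.119,4.000)
cell (5,2): code 0010 → (5.000,2.259)–(5.757,3.000)
cell (5,3): code 0011 → (5.757,3.000)–(5.435,4.000)
cell (5,4): code 0001 → (5.435,4.000)–(5.000,4.338)
total: 8 segments, chained into 1 closed loop(s), length Σ = 6.246264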